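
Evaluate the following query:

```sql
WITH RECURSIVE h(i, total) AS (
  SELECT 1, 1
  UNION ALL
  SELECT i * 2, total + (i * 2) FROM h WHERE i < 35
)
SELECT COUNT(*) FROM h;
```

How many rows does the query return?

Base: i=1, total=1.
Iteration 1: 1 < 35 holds -> i = 1 * 2 = 2, total = 1 + 2 = 3.
Iteration 2: 2 < 35 holds -> i = 2 * 2 = 4, total = 3 + 4 = 7.
Iteration 3: 4 < 35 holds -> i = 4 * 2 = 8, total = 7 + 8 = 15.
Iteration 4: 8 < 35 holds -> i = 8 * 2 = 16, total = 15 + 16 = 31.
Iteration 5: 16 < 35 holds -> i = 16 * 2 = 32, total = 31 + 32 = 63.
Iteration 6: 32 < 35 holds -> i = 32 * 2 = 64, total = 63 + 64 = 127.
Iteration 7: 64 < 35 fails; recursion stops.
Total rows emitted: 7.

7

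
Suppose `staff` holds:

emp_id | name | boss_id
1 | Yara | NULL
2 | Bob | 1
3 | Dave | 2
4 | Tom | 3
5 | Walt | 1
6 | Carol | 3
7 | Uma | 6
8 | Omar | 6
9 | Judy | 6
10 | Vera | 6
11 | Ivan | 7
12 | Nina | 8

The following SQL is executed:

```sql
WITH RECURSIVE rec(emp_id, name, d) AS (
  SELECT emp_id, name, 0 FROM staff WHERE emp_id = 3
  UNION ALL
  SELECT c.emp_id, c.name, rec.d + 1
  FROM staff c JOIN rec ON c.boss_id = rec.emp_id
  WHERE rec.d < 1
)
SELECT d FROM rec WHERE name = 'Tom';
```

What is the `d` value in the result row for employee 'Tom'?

Base: emp_id=3 (Dave) at d 0.
Iteration 1: rows with boss_id in {3} -> Tom (id 4, d 1), Carol (id 6, d 1).
Iteration 2: d < 1 fails for all current rows; recursion stops.

1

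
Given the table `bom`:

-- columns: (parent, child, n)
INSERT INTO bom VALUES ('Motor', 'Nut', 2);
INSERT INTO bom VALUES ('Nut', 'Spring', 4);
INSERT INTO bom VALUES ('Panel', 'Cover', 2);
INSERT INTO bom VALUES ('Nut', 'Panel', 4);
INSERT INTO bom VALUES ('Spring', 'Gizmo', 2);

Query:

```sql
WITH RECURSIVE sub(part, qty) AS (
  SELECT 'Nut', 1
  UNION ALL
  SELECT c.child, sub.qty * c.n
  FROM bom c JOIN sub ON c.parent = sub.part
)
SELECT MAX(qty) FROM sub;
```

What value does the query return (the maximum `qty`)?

Base: (Nut, qty=1).
Iteration 1: components of {Nut} -> Panel = 1*4 = 4, Spring = 1*4 = 4.
Iteration 2: components of {Panel,Spring} -> Cover = 4*2 = 8, Gizmo = 4*2 = 8.
Iteration 3: no further components; recursion stops.
qty values: 1, 4, 4, 8, 8; the maximum is 8.

8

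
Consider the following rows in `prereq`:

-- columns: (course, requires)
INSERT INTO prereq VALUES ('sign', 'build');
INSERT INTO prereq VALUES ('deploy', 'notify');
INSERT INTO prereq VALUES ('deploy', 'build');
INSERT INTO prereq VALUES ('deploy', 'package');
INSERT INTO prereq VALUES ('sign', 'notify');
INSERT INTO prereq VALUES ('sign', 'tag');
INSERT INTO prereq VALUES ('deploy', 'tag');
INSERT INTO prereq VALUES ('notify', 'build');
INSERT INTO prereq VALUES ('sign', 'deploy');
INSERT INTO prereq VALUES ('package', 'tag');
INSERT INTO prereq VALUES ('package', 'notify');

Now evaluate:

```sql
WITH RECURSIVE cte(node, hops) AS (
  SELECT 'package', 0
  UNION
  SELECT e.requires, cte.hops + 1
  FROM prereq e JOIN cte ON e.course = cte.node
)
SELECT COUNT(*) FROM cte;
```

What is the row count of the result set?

Base: (package, hops=0).
Iteration 1: edges from {package} -> (notify, hops=1), (tag, hops=1).
Iteration 2: edges from {notify,tag} -> (build, hops=2).
Iteration 3: no outgoing edges from {build}; recursion stops.
Total rows emitted: 4.

4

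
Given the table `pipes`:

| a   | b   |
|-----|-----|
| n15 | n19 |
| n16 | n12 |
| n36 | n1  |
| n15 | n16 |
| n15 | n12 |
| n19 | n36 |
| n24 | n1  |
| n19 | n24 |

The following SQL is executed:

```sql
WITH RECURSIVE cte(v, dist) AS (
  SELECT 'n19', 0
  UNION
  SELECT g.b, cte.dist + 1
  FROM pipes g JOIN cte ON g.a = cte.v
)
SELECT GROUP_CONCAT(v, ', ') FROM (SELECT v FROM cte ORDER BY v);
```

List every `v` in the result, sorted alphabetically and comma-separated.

Base: (n19, dist=0).
Iteration 1: edges from {n19} -> (n24, dist=1), (n36, dist=1).
Iteration 2: edges from {n24,n36} -> (n1, dist=2). [UNION drops 1 duplicate row(s)]
Iteration 3: no outgoing edges from {n1}; recursion stops.

n1, n19, n24, n36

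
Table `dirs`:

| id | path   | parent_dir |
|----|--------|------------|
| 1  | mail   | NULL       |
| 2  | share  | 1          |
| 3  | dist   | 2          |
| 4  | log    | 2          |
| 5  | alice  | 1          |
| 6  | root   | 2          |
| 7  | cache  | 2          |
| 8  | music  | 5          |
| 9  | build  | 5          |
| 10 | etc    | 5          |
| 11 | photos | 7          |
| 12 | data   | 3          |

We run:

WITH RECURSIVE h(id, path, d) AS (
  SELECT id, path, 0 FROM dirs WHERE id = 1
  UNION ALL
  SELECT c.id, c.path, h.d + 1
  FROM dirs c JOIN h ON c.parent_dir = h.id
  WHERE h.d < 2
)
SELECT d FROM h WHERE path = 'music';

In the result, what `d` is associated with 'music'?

Base: id=1 (mail) at d 0.
Iteration 1: rows with parent_dir in {1} -> share (id 2, d 1), alice (id 5, d 1).
Iteration 2: rows with parent_dir in {2,5} -> dist (id 3, d 2), log (id 4, d 2), root (id 6, d 2), cache (id 7, d 2), music (id 8, d 2), build (id 9, d 2), etc (id 10, d 2).
Iteration 3: d < 2 fails for all current rows; recursion stops.

2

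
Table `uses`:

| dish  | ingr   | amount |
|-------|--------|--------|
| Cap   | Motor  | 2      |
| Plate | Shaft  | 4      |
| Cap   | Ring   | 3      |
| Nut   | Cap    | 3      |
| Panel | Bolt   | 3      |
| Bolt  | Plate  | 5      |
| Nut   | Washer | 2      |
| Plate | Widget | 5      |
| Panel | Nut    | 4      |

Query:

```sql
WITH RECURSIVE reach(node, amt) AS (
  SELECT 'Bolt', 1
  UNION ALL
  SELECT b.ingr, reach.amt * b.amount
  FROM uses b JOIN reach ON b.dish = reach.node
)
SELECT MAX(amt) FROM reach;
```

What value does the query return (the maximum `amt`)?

Base: (Bolt, amt=1).
Iteration 1: components of {Bolt} -> Plate = 1*5 = 5.
Iteration 2: components of {Plate} -> Shaft = 5*4 = 20, Widget = 5*5 = 25.
Iteration 3: no further components; recursion stops.
amt values: 1, 5, 20, 25; the maximum is 25.

25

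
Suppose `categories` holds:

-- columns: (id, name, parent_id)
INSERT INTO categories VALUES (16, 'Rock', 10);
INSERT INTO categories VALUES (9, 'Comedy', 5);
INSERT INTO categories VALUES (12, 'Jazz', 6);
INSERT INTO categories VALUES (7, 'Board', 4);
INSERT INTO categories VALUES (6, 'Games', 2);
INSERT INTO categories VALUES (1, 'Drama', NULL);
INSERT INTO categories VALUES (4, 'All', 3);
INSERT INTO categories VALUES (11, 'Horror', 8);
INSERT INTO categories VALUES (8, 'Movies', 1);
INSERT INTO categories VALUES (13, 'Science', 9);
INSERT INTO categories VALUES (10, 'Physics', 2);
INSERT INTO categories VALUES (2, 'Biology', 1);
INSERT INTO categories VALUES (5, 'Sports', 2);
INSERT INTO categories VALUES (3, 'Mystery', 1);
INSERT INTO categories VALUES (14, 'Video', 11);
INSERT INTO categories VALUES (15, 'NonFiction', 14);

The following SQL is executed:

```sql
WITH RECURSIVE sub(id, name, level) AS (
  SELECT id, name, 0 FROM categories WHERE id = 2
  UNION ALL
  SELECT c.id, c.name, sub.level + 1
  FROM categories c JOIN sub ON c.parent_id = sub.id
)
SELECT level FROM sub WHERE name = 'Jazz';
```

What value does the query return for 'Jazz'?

2

Base: id=2 (Biology) at level 0.
Iteration 1: rows with parent_id in {2} -> Sports (id 5, level 1), Games (id 6, level 1), Physics (id 10, level 1).
Iteration 2: rows with parent_id in {5,6,10} -> Comedy (id 9, level 2), Jazz (id 12, level 2), Rock (id 16, level 2).
Iteration 3: rows with parent_id in {9,12,16} -> Science (id 13, level 3).
Iteration 4: no rows with parent_id in {13}; recursion stops.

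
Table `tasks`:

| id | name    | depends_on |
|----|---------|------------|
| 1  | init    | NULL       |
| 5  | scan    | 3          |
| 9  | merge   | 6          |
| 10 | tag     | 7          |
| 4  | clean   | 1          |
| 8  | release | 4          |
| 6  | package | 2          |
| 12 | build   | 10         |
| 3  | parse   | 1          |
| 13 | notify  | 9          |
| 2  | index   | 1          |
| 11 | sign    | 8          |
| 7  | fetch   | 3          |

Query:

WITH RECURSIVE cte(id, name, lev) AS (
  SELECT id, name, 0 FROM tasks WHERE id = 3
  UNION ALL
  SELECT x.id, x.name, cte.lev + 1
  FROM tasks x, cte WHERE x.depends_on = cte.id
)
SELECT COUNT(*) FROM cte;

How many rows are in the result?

Base: id=3 (parse) at lev 0.
Iteration 1: rows with depends_on in {3} -> scan (id 5, lev 1), fetch (id 7, lev 1).
Iteration 2: rows with depends_on in {5,7} -> tag (id 10, lev 2).
Iteration 3: rows with depends_on in {10} -> build (id 12, lev 3).
Iteration 4: no rows with depends_on in {12}; recursion stops.
Total rows emitted: 5.

5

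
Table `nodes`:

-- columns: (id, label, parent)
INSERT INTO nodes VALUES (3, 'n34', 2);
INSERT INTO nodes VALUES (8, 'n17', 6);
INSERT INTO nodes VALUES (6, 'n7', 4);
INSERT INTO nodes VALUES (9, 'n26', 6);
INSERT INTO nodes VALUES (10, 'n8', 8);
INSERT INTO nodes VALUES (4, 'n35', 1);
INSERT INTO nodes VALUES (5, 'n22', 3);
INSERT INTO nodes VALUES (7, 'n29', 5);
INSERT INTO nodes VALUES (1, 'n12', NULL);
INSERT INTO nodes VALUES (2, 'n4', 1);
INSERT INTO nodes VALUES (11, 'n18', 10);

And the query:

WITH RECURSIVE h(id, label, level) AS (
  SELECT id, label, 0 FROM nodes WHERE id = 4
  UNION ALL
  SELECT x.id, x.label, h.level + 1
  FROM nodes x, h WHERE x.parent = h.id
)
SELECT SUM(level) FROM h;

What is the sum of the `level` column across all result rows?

12

Base: id=4 (n35) at level 0.
Iteration 1: rows with parent in {4} -> n7 (id 6, level 1).
Iteration 2: rows with parent in {6} -> n17 (id 8, level 2), n26 (id 9, level 2).
Iteration 3: rows with parent in {8,9} -> n8 (id 10, level 3).
Iteration 4: rows with parent in {10} -> n18 (id 11, level 4).
Iteration 5: no rows with parent in {11}; recursion stops.
SUM(level) = 0 + 1 + 2 + 2 + 3 + 4 = 12.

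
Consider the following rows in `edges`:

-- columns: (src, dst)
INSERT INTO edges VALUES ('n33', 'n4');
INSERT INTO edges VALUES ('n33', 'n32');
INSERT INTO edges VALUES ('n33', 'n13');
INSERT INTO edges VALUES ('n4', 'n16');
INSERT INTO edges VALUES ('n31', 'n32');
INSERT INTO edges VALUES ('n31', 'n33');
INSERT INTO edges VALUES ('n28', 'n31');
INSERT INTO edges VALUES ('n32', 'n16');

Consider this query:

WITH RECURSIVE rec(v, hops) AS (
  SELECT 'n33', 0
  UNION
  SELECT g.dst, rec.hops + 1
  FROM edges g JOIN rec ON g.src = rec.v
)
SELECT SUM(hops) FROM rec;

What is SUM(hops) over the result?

5

Base: (n33, hops=0).
Iteration 1: edges from {n33} -> (n13, hops=1), (n32, hops=1), (n4, hops=1).
Iteration 2: edges from {n13,n32,n4} -> (n16, hops=2). [UNION drops 1 duplicate row(s)]
Iteration 3: no outgoing edges from {n16}; recursion stops.
SUM(hops) = 0 + 1 + 1 + 1 + 2 = 5.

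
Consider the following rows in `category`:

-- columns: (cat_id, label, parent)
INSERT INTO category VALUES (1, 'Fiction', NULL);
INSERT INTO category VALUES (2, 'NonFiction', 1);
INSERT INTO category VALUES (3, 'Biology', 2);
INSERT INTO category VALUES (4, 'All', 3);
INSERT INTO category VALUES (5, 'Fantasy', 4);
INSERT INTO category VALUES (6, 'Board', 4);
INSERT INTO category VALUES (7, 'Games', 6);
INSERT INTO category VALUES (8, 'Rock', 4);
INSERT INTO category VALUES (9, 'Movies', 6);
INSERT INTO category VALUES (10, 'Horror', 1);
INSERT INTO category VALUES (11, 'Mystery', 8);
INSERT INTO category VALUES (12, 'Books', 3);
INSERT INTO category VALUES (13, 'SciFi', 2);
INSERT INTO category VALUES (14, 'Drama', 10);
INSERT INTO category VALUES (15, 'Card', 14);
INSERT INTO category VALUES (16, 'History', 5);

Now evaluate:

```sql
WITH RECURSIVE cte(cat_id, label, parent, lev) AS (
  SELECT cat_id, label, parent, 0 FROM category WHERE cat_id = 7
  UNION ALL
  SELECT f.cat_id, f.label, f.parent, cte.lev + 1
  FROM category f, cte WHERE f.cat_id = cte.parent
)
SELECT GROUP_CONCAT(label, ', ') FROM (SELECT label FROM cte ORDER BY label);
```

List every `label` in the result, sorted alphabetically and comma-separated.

Base: cat_id=7 (Games), parent=6, lev 0.
Iteration 1: join on cat_id=6 -> Board (id 6, parent=4, lev 1).
Iteration 2: join on cat_id=4 -> All (id 4, parent=3, lev 2).
Iteration 3: join on cat_id=3 -> Biology (id 3, parent=2, lev 3).
Iteration 4: join on cat_id=2 -> NonFiction (id 2, parent=1, lev 4).
Iteration 5: join on cat_id=1 -> Fiction (id 1, parent=NULL, lev 5).
Iteration 6: parent is NULL; no match; recursion stops.

All, Biology, Board, Fiction, Games, NonFiction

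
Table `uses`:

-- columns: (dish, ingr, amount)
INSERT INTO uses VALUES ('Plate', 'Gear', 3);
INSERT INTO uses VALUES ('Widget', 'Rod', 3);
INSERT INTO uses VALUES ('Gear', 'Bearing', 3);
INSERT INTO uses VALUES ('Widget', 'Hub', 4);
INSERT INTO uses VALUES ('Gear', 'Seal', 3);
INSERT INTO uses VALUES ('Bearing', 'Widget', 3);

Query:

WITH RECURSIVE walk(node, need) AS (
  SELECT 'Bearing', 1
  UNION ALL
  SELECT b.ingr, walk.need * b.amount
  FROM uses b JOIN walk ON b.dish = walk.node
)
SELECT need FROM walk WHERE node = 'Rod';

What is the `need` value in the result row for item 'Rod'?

9

Base: (Bearing, need=1).
Iteration 1: components of {Bearing} -> Widget = 1*3 = 3.
Iteration 2: components of {Widget} -> Hub = 3*4 = 12, Rod = 3*3 = 9.
Iteration 3: no further components; recursion stops.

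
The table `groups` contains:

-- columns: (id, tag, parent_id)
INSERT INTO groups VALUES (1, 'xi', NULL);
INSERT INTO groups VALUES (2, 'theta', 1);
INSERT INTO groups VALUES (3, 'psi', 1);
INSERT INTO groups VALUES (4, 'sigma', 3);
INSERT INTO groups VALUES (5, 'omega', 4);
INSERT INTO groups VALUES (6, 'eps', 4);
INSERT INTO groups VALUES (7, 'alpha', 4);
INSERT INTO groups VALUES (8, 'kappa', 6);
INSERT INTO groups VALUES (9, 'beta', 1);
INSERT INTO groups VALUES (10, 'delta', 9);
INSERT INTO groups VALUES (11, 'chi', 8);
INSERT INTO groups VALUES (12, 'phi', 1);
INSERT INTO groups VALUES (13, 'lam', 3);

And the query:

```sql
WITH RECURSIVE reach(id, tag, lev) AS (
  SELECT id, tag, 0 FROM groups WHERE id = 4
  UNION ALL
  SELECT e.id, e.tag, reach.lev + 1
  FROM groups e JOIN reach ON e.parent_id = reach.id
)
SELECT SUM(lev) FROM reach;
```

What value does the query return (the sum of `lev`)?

Base: id=4 (sigma) at lev 0.
Iteration 1: rows with parent_id in {4} -> omega (id 5, lev 1), eps (id 6, lev 1), alpha (id 7, lev 1).
Iteration 2: rows with parent_id in {5,6,7} -> kappa (id 8, lev 2).
Iteration 3: rows with parent_id in {8} -> chi (id 11, lev 3).
Iteration 4: no rows with parent_id in {11}; recursion stops.
SUM(lev) = 0 + 1 + 1 + 1 + 2 + 3 = 8.

8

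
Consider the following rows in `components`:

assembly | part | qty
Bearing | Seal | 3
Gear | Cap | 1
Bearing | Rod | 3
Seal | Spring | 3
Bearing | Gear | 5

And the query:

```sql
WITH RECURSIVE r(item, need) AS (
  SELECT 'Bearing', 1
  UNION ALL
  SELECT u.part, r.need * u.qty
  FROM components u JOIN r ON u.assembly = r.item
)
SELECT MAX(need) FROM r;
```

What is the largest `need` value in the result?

9

Base: (Bearing, need=1).
Iteration 1: components of {Bearing} -> Gear = 1*5 = 5, Rod = 1*3 = 3, Seal = 1*3 = 3.
Iteration 2: components of {Gear,Rod,Seal} -> Cap = 5*1 = 5, Spring = 3*3 = 9.
Iteration 3: no further components; recursion stops.
need values: 1, 3, 3, 5, 9, 5; the maximum is 9.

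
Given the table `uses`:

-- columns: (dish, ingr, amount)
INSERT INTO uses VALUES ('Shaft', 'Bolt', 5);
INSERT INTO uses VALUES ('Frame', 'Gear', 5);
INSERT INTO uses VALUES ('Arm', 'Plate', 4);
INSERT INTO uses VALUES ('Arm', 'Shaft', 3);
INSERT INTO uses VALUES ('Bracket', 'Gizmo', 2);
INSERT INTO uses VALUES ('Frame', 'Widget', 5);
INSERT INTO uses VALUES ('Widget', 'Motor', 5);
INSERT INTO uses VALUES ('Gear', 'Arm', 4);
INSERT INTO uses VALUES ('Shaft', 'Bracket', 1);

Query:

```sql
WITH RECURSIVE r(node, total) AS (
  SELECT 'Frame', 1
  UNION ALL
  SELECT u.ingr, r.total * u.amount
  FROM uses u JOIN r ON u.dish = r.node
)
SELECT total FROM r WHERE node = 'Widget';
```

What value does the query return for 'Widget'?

Base: (Frame, total=1).
Iteration 1: components of {Frame} -> Gear = 1*5 = 5, Widget = 1*5 = 5.
Iteration 2: components of {Gear,Widget} -> Arm = 5*4 = 20, Motor = 5*5 = 25.
Iteration 3: components of {Arm,Motor} -> Plate = 20*4 = 80, Shaft = 20*3 = 60.
Iteration 4: components of {Plate,Shaft} -> Bolt = 60*5 = 300, Bracket = 60*1 = 60.
Iteration 5: components of {Bolt,Bracket} -> Gizmo = 60*2 = 120.
Iteration 6: no further components; recursion stops.

5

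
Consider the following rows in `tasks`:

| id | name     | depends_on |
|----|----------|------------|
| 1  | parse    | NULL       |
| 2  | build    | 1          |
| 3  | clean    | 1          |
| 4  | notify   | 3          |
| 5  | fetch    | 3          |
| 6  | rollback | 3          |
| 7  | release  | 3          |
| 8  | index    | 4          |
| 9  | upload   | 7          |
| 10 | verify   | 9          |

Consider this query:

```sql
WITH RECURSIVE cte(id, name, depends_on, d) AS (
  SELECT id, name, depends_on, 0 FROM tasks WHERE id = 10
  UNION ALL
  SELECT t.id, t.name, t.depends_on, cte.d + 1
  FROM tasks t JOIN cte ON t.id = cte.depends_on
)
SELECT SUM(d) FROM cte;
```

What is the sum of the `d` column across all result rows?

Base: id=10 (verify), depends_on=9, d 0.
Iteration 1: join on id=9 -> upload (id 9, depends_on=7, d 1).
Iteration 2: join on id=7 -> release (id 7, depends_on=3, d 2).
Iteration 3: join on id=3 -> clean (id 3, depends_on=1, d 3).
Iteration 4: join on id=1 -> parse (id 1, depends_on=NULL, d 4).
Iteration 5: depends_on is NULL; no match; recursion stops.
SUM(d) = 0 + 1 + 2 + 3 + 4 = 10.

10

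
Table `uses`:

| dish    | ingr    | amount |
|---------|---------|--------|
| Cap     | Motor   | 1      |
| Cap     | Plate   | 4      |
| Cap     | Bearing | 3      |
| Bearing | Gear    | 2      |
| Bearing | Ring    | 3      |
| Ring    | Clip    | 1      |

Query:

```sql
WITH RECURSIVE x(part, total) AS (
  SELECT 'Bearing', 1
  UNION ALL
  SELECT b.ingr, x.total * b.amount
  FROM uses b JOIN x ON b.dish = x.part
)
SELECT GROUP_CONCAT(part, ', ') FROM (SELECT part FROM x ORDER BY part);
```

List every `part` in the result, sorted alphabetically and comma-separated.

Bearing, Clip, Gear, Ring

Base: (Bearing, total=1).
Iteration 1: components of {Bearing} -> Gear = 1*2 = 2, Ring = 1*3 = 3.
Iteration 2: components of {Gear,Ring} -> Clip = 3*1 = 3.
Iteration 3: no further components; recursion stops.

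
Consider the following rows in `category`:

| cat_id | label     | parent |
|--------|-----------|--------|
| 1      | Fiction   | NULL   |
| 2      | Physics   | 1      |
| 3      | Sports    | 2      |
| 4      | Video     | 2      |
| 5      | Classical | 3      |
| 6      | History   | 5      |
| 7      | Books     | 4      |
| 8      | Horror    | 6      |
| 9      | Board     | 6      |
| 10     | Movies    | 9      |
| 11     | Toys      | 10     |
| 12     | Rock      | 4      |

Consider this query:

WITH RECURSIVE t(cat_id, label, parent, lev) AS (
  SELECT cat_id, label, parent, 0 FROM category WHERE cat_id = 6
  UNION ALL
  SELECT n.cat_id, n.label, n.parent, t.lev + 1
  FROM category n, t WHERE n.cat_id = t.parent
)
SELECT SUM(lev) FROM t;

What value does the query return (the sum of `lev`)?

Base: cat_id=6 (History), parent=5, lev 0.
Iteration 1: join on cat_id=5 -> Classical (id 5, parent=3, lev 1).
Iteration 2: join on cat_id=3 -> Sports (id 3, parent=2, lev 2).
Iteration 3: join on cat_id=2 -> Physics (id 2, parent=1, lev 3).
Iteration 4: join on cat_id=1 -> Fiction (id 1, parent=NULL, lev 4).
Iteration 5: parent is NULL; no match; recursion stops.
SUM(lev) = 0 + 1 + 2 + 3 + 4 = 10.

10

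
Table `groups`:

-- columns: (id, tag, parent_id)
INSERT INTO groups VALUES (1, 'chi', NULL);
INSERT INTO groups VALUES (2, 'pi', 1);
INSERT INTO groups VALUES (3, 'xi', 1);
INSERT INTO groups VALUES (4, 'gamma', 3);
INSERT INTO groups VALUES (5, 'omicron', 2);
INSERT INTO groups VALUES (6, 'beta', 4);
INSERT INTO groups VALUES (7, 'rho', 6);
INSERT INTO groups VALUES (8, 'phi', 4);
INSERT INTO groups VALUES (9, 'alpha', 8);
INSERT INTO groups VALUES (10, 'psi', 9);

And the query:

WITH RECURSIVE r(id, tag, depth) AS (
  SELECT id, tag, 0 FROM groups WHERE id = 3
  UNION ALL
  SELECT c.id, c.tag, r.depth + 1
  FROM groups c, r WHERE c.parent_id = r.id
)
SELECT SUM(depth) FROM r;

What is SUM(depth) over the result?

15

Base: id=3 (xi) at depth 0.
Iteration 1: rows with parent_id in {3} -> gamma (id 4, depth 1).
Iteration 2: rows with parent_id in {4} -> beta (id 6, depth 2), phi (id 8, depth 2).
Iteration 3: rows with parent_id in {6,8} -> rho (id 7, depth 3), alpha (id 9, depth 3).
Iteration 4: rows with parent_id in {7,9} -> psi (id 10, depth 4).
Iteration 5: no rows with parent_id in {10}; recursion stops.
SUM(depth) = 0 + 1 + 2 + 2 + 3 + 3 + 4 = 15.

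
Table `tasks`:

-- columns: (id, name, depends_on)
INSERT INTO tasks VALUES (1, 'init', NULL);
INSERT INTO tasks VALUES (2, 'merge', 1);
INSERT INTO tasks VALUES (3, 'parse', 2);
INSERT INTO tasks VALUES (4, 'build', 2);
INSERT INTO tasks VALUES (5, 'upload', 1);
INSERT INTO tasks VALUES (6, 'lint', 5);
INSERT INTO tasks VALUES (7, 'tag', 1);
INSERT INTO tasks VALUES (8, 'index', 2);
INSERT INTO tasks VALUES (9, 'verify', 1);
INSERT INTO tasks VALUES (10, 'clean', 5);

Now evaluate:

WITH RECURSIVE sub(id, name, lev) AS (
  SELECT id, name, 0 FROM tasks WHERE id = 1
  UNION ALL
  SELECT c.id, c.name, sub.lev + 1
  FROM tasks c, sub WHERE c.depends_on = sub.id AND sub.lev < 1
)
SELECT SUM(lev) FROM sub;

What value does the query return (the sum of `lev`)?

Base: id=1 (init) at lev 0.
Iteration 1: rows with depends_on in {1} -> merge (id 2, lev 1), upload (id 5, lev 1), tag (id 7, lev 1), verify (id 9, lev 1).
Iteration 2: lev < 1 fails for all current rows; recursion stops.
SUM(lev) = 0 + 1 + 1 + 1 + 1 = 4.

4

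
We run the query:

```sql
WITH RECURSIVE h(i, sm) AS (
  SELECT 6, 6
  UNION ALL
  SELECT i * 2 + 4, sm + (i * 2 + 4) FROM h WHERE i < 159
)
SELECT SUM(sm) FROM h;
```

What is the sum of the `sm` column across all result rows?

1116

Base: i=6, sm=6.
Iteration 1: 6 < 159 holds -> i = 6 * 2 + 4 = 16, sm = 6 + 16 = 22.
Iteration 2: 16 < 159 holds -> i = 16 * 2 + 4 = 36, sm = 22 + 36 = 58.
Iteration 3: 36 < 159 holds -> i = 36 * 2 + 4 = 76, sm = 58 + 76 = 134.
Iteration 4: 76 < 159 holds -> i = 76 * 2 + 4 = 156, sm = 134 + 156 = 290.
Iteration 5: 156 < 159 holds -> i = 156 * 2 + 4 = 316, sm = 290 + 316 = 606.
Iteration 6: 316 < 159 fails; recursion stops.
SUM(sm) = 6 + 22 + 58 + 134 + 290 + 606 = 1116.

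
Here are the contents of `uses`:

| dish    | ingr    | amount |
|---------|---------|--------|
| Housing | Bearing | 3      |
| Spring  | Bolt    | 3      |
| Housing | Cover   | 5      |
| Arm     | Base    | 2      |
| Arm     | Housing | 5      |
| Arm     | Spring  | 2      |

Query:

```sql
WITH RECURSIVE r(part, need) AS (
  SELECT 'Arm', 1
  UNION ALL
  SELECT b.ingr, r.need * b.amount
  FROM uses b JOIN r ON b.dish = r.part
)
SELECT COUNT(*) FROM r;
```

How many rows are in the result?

7

Base: (Arm, need=1).
Iteration 1: components of {Arm} -> Base = 1*2 = 2, Housing = 1*5 = 5, Spring = 1*2 = 2.
Iteration 2: components of {Base,Housing,Spring} -> Bearing = 5*3 = 15, Bolt = 2*3 = 6, Cover = 5*5 = 25.
Iteration 3: no further components; recursion stops.
Total rows emitted: 7.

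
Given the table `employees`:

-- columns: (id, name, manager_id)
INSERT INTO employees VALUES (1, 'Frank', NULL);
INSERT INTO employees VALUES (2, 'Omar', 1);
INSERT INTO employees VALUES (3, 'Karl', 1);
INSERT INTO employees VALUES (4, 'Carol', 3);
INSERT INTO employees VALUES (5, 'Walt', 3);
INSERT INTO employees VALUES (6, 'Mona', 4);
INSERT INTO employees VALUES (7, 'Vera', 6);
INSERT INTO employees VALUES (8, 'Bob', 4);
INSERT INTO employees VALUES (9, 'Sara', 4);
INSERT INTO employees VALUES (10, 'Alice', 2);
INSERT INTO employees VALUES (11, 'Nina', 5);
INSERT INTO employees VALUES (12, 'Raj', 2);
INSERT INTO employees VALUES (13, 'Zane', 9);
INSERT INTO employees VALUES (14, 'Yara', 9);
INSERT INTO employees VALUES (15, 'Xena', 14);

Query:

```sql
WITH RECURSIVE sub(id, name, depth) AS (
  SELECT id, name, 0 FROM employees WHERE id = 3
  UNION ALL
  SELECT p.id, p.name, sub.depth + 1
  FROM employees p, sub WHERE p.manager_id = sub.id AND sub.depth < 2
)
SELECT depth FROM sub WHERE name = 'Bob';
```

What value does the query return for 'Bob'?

2

Base: id=3 (Karl) at depth 0.
Iteration 1: rows with manager_id in {3} -> Carol (id 4, depth 1), Walt (id 5, depth 1).
Iteration 2: rows with manager_id in {4,5} -> Mona (id 6, depth 2), Bob (id 8, depth 2), Sara (id 9, depth 2), Nina (id 11, depth 2).
Iteration 3: depth < 2 fails for all current rows; recursion stops.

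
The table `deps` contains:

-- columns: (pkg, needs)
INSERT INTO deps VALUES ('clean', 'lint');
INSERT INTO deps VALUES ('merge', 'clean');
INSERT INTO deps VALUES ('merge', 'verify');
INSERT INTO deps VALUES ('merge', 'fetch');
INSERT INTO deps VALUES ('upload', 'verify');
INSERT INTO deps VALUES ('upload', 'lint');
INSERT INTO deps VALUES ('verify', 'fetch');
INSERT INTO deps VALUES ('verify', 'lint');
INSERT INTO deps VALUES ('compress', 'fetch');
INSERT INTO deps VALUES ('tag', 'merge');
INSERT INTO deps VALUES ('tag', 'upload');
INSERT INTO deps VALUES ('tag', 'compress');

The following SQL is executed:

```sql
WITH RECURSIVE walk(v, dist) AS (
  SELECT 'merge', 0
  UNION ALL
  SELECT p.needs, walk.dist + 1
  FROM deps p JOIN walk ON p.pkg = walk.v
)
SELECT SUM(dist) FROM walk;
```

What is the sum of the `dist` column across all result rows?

Base: (merge, dist=0).
Iteration 1: edges from {merge} -> (clean, dist=1), (fetch, dist=1), (verify, dist=1).
Iteration 2: edges from {clean,fetch,verify} -> (fetch, dist=2), (lint, dist=2) x2. [UNION ALL keeps all 3 new rows, including repeats]
Iteration 3: no outgoing edges from {fetch,lint}; recursion stops.
SUM(dist) = 0 + 1 + 1 + 1 + 2 + 2 + 2 = 9.

9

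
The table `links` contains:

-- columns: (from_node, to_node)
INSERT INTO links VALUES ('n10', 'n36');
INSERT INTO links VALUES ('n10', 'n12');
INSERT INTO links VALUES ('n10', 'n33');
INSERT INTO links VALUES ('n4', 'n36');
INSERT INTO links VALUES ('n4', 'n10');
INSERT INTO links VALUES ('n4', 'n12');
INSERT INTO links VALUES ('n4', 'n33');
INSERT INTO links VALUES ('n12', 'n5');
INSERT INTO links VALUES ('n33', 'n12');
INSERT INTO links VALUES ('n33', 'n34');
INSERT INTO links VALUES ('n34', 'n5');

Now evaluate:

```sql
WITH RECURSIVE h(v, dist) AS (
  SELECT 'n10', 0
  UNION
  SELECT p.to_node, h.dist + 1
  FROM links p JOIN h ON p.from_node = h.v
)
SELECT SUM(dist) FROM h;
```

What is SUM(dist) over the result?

Base: (n10, dist=0).
Iteration 1: edges from {n10} -> (n12, dist=1), (n33, dist=1), (n36, dist=1).
Iteration 2: edges from {n12,n33,n36} -> (n12, dist=2), (n34, dist=2), (n5, dist=2).
Iteration 3: edges from {n12,n34,n5} -> (n5, dist=3). [UNION drops 1 duplicate row(s)]
Iteration 4: no outgoing edges from {n5}; recursion stops.
SUM(dist) = 0 + 1 + 1 + 1 + 2 + 2 + 2 + 3 = 12.

12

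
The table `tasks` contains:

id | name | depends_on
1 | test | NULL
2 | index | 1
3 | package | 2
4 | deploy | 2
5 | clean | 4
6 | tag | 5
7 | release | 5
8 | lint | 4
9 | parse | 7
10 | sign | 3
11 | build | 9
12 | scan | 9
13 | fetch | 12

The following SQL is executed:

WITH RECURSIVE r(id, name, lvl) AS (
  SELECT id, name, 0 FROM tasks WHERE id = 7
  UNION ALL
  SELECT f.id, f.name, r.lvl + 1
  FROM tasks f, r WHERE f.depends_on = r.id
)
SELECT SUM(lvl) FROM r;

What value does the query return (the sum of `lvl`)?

Base: id=7 (release) at lvl 0.
Iteration 1: rows with depends_on in {7} -> parse (id 9, lvl 1).
Iteration 2: rows with depends_on in {9} -> build (id 11, lvl 2), scan (id 12, lvl 2).
Iteration 3: rows with depends_on in {11,12} -> fetch (id 13, lvl 3).
Iteration 4: no rows with depends_on in {13}; recursion stops.
SUM(lvl) = 0 + 1 + 2 + 2 + 3 = 8.

8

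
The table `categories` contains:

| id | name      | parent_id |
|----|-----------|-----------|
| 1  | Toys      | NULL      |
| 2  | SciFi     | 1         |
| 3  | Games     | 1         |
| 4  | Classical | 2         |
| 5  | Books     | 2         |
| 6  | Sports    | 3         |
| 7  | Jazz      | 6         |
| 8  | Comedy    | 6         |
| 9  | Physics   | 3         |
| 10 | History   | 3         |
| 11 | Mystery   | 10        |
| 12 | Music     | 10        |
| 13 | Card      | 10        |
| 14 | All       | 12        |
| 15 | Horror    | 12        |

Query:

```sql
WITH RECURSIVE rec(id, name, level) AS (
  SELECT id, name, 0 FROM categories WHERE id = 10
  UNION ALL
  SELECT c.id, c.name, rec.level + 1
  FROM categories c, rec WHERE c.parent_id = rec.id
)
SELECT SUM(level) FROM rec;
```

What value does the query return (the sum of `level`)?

Base: id=10 (History) at level 0.
Iteration 1: rows with parent_id in {10} -> Mystery (id 11, level 1), Music (id 12, level 1), Card (id 13, level 1).
Iteration 2: rows with parent_id in {11,12,13} -> All (id 14, level 2), Horror (id 15, level 2).
Iteration 3: no rows with parent_id in {14,15}; recursion stops.
SUM(level) = 0 + 1 + 1 + 1 + 2 + 2 = 7.

7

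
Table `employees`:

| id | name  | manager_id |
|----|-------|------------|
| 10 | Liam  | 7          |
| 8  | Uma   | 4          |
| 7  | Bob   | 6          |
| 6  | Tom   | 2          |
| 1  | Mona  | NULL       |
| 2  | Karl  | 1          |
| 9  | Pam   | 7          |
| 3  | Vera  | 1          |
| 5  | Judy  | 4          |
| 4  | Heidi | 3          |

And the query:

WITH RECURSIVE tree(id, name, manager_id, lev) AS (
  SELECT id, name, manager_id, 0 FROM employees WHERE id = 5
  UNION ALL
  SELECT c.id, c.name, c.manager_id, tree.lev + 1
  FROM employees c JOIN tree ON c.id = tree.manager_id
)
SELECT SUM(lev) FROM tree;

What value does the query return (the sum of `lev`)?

6

Base: id=5 (Judy), manager_id=4, lev 0.
Iteration 1: join on id=4 -> Heidi (id 4, manager_id=3, lev 1).
Iteration 2: join on id=3 -> Vera (id 3, manager_id=1, lev 2).
Iteration 3: join on id=1 -> Mona (id 1, manager_id=NULL, lev 3).
Iteration 4: manager_id is NULL; no match; recursion stops.
SUM(lev) = 0 + 1 + 2 + 3 = 6.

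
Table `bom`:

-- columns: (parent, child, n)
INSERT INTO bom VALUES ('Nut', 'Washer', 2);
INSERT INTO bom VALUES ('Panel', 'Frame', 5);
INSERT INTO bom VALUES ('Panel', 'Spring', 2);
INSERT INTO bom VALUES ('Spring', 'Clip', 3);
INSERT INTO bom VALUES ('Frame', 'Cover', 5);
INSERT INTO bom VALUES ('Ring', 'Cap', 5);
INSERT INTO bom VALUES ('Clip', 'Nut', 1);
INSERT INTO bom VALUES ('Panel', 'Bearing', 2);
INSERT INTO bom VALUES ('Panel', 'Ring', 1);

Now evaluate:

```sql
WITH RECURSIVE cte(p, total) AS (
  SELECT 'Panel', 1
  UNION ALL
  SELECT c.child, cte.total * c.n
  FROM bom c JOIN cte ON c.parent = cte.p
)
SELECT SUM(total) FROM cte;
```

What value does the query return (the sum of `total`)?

65

Base: (Panel, total=1).
Iteration 1: components of {Panel} -> Bearing = 1*2 = 2, Frame = 1*5 = 5, Ring = 1*1 = 1, Spring = 1*2 = 2.
Iteration 2: components of {Bearing,Frame,Ring,Spring} -> Cap = 1*5 = 5, Clip = 2*3 = 6, Cover = 5*5 = 25.
Iteration 3: components of {Cap,Clip,Cover} -> Nut = 6*1 = 6.
Iteration 4: components of {Nut} -> Washer = 6*2 = 12.
Iteration 5: no further components; recursion stops.
SUM(total) = 1 + 5 + 2 + 2 + 1 + 25 + 6 + 5 + 6 + 12 = 65.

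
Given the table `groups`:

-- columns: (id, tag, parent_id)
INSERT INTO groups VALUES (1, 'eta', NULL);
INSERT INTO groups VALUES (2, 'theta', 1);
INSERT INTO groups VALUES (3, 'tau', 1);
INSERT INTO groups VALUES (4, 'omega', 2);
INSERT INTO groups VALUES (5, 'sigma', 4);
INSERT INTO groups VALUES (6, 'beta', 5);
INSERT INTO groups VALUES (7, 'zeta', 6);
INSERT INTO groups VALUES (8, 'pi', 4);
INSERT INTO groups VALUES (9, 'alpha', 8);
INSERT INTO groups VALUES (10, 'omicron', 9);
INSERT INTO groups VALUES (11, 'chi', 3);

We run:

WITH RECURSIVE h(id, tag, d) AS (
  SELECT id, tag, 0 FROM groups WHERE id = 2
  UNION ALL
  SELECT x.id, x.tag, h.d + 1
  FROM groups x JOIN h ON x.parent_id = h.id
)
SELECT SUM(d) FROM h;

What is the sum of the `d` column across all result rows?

Base: id=2 (theta) at d 0.
Iteration 1: rows with parent_id in {2} -> omega (id 4, d 1).
Iteration 2: rows with parent_id in {4} -> sigma (id 5, d 2), pi (id 8, d 2).
Iteration 3: rows with parent_id in {5,8} -> beta (id 6, d 3), alpha (id 9, d 3).
Iteration 4: rows with parent_id in {6,9} -> zeta (id 7, d 4), omicron (id 10, d 4).
Iteration 5: no rows with parent_id in {7,10}; recursion stops.
SUM(d) = 0 + 1 + 2 + 2 + 3 + 3 + 4 + 4 = 19.

19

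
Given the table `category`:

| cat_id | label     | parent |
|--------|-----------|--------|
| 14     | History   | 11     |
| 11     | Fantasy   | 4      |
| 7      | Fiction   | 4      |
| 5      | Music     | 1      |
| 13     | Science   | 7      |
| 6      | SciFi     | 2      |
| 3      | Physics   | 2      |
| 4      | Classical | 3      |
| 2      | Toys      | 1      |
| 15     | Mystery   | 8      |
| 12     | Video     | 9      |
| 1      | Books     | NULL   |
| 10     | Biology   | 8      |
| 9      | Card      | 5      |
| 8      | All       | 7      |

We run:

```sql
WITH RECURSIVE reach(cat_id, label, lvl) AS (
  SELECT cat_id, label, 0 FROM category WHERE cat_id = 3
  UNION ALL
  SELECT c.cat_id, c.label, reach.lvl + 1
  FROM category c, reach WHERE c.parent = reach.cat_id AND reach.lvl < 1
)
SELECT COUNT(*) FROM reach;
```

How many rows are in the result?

2

Base: cat_id=3 (Physics) at lvl 0.
Iteration 1: rows with parent in {3} -> Classical (id 4, lvl 1).
Iteration 2: lvl < 1 fails for all current rows; recursion stops.
Total rows emitted: 2.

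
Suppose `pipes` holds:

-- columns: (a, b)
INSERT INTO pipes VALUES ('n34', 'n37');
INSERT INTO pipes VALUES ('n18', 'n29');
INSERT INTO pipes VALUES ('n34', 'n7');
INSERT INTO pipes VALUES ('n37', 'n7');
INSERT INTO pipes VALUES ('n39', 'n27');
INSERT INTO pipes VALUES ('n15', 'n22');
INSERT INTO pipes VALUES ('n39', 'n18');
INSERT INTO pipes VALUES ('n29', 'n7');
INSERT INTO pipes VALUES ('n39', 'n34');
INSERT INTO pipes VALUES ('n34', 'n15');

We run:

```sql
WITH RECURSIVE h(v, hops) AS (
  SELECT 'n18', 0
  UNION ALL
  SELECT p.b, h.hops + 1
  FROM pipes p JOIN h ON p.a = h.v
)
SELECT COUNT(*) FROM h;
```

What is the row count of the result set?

3

Base: (n18, hops=0).
Iteration 1: edges from {n18} -> (n29, hops=1).
Iteration 2: edges from {n29} -> (n7, hops=2).
Iteration 3: no outgoing edges from {n7}; recursion stops.
Total rows emitted: 3.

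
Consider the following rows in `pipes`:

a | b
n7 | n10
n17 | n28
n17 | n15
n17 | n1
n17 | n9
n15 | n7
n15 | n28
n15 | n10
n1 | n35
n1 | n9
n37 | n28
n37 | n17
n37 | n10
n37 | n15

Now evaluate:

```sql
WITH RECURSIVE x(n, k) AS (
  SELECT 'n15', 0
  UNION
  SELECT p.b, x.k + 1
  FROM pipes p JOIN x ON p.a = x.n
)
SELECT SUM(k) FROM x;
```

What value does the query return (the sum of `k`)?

Base: (n15, k=0).
Iteration 1: edges from {n15} -> (n10, k=1), (n28, k=1), (n7, k=1).
Iteration 2: edges from {n10,n28,n7} -> (n10, k=2).
Iteration 3: no outgoing edges from {n10}; recursion stops.
SUM(k) = 0 + 1 + 1 + 1 + 2 = 5.

5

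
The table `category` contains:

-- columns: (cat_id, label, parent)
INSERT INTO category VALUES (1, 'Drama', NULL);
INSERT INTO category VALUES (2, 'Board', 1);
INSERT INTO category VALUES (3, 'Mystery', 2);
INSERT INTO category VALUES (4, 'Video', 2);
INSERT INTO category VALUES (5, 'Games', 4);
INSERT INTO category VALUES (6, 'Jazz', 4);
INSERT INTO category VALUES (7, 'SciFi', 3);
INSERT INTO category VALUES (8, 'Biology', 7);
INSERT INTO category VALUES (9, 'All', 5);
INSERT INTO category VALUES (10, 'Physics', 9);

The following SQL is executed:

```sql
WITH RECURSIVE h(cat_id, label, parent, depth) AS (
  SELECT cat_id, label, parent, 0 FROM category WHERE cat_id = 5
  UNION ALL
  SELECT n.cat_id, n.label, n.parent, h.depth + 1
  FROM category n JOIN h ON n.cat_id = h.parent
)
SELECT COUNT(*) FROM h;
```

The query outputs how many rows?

4

Base: cat_id=5 (Games), parent=4, depth 0.
Iteration 1: join on cat_id=4 -> Video (id 4, parent=2, depth 1).
Iteration 2: join on cat_id=2 -> Board (id 2, parent=1, depth 2).
Iteration 3: join on cat_id=1 -> Drama (id 1, parent=NULL, depth 3).
Iteration 4: parent is NULL; no match; recursion stops.
Total rows emitted: 4.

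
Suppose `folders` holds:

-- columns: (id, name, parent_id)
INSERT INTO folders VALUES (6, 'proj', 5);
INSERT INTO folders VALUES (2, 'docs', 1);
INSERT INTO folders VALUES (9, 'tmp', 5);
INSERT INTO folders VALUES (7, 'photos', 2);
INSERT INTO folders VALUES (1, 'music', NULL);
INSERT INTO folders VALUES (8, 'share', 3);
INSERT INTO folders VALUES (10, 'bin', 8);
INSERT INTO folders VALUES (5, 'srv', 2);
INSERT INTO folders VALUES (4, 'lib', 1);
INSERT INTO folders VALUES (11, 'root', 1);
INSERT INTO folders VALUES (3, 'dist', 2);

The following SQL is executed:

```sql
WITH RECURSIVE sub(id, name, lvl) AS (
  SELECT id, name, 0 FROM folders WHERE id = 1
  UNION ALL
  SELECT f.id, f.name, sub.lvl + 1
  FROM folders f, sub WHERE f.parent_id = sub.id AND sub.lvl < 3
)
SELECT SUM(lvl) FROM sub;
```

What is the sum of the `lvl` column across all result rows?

Base: id=1 (music) at lvl 0.
Iteration 1: rows with parent_id in {1} -> docs (id 2, lvl 1), lib (id 4, lvl 1), root (id 11, lvl 1).
Iteration 2: rows with parent_id in {2,4,11} -> dist (id 3, lvl 2), srv (id 5, lvl 2), photos (id 7, lvl 2).
Iteration 3: rows with parent_id in {3,5,7} -> proj (id 6, lvl 3), share (id 8, lvl 3), tmp (id 9, lvl 3).
Iteration 4: lvl < 3 fails for all current rows; recursion stops.
SUM(lvl) = 0 + 1 + 1 + 1 + 2 + 2 + 2 + 3 + 3 + 3 = 18.

18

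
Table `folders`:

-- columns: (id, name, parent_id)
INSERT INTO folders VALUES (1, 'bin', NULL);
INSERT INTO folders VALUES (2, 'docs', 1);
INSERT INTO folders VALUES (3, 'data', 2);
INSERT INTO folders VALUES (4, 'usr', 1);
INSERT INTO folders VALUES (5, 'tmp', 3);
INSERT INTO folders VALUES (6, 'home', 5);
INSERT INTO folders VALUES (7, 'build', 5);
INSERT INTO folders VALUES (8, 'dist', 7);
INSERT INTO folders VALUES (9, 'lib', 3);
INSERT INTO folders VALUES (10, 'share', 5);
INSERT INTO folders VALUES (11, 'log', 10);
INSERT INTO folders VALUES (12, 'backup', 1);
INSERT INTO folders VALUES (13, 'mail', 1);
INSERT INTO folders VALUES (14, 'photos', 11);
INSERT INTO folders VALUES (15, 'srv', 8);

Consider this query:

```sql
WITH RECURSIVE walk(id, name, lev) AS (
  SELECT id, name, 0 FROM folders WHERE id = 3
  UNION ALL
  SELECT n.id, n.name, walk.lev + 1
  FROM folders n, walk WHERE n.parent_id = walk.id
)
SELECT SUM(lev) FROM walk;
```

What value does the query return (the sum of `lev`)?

22

Base: id=3 (data) at lev 0.
Iteration 1: rows with parent_id in {3} -> tmp (id 5, lev 1), lib (id 9, lev 1).
Iteration 2: rows with parent_id in {5,9} -> home (id 6, lev 2), build (id 7, lev 2), share (id 10, lev 2).
Iteration 3: rows with parent_id in {6,7,10} -> dist (id 8, lev 3), log (id 11, lev 3).
Iteration 4: rows with parent_id in {8,11} -> photos (id 14, lev 4), srv (id 15, lev 4).
Iteration 5: no rows with parent_id in {14,15}; recursion stops.
SUM(lev) = 0 + 1 + 1 + 2 + 2 + 2 + 3 + 3 + 4 + 4 = 22.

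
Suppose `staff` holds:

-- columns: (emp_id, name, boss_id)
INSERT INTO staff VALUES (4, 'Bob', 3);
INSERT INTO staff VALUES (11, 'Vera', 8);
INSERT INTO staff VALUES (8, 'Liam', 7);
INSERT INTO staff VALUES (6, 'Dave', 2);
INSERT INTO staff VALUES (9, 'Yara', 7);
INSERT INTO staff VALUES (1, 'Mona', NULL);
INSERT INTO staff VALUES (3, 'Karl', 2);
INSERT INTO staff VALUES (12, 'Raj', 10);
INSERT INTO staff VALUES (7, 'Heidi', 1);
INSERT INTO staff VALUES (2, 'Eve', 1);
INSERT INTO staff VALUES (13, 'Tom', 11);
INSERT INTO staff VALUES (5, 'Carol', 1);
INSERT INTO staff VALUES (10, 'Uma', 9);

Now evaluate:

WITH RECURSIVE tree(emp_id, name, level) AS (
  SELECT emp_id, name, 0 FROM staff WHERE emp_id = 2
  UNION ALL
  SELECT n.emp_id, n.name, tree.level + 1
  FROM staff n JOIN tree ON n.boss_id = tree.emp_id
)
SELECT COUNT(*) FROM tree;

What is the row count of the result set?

4

Base: emp_id=2 (Eve) at level 0.
Iteration 1: rows with boss_id in {2} -> Karl (id 3, level 1), Dave (id 6, level 1).
Iteration 2: rows with boss_id in {3,6} -> Bob (id 4, level 2).
Iteration 3: no rows with boss_id in {4}; recursion stops.
Total rows emitted: 4.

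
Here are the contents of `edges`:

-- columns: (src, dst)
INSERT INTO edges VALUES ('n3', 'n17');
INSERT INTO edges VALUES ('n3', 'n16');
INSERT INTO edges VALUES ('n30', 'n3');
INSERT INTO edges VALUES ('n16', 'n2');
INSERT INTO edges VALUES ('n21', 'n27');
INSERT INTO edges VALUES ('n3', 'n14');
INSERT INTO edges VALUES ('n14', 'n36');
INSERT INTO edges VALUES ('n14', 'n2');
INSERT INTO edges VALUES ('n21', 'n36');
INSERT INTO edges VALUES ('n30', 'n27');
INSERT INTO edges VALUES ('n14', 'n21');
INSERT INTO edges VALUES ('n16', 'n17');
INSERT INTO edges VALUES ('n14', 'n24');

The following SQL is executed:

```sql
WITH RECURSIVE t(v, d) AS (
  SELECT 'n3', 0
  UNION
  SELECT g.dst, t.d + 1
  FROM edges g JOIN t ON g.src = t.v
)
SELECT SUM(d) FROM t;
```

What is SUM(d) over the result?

19

Base: (n3, d=0).
Iteration 1: edges from {n3} -> (n14, d=1), (n16, d=1), (n17, d=1).
Iteration 2: edges from {n14,n16,n17} -> (n17, d=2), (n2, d=2), (n21, d=2), (n24, d=2), (n36, d=2). [UNION drops 1 duplicate row(s)]
Iteration 3: edges from {n17,n2,n21,n24,n36} -> (n27, d=3), (n36, d=3).
Iteration 4: no outgoing edges from {n27,n36}; recursion stops.
SUM(d) = 0 + 1 + 1 + 1 + 2 + 2 + 2 + 2 + 2 + 3 + 3 = 19.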